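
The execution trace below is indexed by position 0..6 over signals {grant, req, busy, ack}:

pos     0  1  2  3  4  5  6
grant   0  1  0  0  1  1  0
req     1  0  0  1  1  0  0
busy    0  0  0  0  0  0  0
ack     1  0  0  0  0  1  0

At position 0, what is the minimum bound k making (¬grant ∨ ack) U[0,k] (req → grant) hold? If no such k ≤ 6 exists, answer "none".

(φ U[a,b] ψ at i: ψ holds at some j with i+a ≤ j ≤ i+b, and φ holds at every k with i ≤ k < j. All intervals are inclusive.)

Need earliest j ≥ 0 with (req → grant), and (¬grant ∨ ack) at every k in [0,j-1].
  j=0: rhs fails.
  j=1: rhs holds; lhs holds on [0,0]. k = 1.

1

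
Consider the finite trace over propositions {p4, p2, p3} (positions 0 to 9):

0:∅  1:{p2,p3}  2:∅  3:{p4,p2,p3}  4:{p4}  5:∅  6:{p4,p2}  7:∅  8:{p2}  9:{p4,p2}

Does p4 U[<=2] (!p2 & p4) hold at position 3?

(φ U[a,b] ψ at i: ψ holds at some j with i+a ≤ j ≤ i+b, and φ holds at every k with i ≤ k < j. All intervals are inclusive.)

Need some j in [3,5] with (!p2 & p4), and p4 at every k in [3,j-1].
  j=3: (!p2 & p4) false.
  j=4: (!p2 & p4) holds; p4 holds at every k in [3,3] → satisfied.

True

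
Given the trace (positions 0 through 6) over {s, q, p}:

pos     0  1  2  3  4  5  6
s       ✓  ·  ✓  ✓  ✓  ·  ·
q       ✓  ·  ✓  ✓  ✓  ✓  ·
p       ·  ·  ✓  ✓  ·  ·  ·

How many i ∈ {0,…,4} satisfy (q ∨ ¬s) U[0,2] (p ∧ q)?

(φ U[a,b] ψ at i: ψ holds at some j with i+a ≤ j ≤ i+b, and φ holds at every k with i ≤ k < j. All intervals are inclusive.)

Evaluate at each i in [0,4]:
  i=0: ✓ (rhs at j=2; lhs holds on [0,1])
  i=1: ✓ (rhs at j=2; lhs holds on [1,1])
  i=2: ✓ (rhs at j=2)
  i=3: ✓ (rhs at j=3)
  i=4: ✗ (no rhs in [4,6])
Positions where it holds: {0, 1, 2, 3} → 4.

4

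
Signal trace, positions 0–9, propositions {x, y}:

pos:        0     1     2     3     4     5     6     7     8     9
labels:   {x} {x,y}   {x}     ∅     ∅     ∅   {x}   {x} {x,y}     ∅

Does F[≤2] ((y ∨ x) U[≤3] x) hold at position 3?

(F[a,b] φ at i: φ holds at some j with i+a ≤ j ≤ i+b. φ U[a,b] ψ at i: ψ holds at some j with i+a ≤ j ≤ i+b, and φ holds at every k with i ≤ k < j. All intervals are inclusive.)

False

Check ((y ∨ x) U[≤3] x) at each j in [3,5]:
  j=3: fails
  j=4: fails
  j=5: fails
No position in the window satisfies it → formula fails.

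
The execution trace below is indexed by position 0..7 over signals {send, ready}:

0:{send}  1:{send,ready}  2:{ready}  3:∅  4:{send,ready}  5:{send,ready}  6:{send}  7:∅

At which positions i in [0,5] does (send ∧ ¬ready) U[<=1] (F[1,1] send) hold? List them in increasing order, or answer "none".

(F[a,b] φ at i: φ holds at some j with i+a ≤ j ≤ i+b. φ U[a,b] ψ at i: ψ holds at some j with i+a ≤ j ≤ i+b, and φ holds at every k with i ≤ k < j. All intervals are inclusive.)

0, 3, 4, 5

Evaluate at each i in [0,5]:
  i=0: ✓ (rhs at j=0)
  i=1: ✗ (no rhs in [1,2])
  i=2: ✗ (lhs fails at k=2 before rhs at j=3)
  i=3: ✓ (rhs at j=3)
  i=4: ✓ (rhs at j=4)
  i=5: ✓ (rhs at j=5)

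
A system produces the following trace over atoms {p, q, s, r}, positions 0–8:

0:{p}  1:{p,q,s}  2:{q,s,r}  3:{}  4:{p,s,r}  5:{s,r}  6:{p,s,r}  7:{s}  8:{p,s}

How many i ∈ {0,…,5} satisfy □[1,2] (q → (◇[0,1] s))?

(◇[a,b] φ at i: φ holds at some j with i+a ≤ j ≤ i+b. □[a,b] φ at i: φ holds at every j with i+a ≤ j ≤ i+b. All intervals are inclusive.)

6

Evaluate at each i in [0,5]:
  i=0: ✓ (all of [1,2])
  i=1: ✓ (all of [2,3])
  i=2: ✓ (all of [3,4])
  i=3: ✓ (all of [4,5])
  i=4: ✓ (all of [5,6])
  i=5: ✓ (all of [6,7])
Positions where it holds: {0, 1, 2, 3, 4, 5} → 6.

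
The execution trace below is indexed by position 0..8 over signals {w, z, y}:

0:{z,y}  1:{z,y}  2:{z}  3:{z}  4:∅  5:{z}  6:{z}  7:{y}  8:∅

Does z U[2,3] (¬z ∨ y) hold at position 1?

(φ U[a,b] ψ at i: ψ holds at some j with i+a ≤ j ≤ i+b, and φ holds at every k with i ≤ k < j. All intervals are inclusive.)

Need some j in [3,4] with (¬z ∨ y), and z at every k in [1,j-1].
  j=3: (¬z ∨ y) false.
  j=4: (¬z ∨ y) holds; z holds at every k in [1,3] → satisfied.

True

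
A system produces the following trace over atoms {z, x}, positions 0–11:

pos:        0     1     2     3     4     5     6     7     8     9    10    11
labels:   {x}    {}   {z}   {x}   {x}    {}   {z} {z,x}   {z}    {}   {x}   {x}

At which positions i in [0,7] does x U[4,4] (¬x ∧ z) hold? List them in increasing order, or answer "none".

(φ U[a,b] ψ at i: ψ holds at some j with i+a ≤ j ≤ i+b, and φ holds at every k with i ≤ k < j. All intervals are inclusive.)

Evaluate at each i in [0,7]:
  i=0: ✗ (no rhs in [4,4])
  i=1: ✗ (no rhs in [5,5])
  i=2: ✗ (lhs fails at k=2 before rhs at j=6)
  i=3: ✗ (no rhs in [7,7])
  i=4: ✗ (lhs fails at k=5 before rhs at j=8)
  i=5: ✗ (no rhs in [9,9])
  i=6: ✗ (no rhs in [10,10])
  i=7: ✗ (no rhs in [11,11])

none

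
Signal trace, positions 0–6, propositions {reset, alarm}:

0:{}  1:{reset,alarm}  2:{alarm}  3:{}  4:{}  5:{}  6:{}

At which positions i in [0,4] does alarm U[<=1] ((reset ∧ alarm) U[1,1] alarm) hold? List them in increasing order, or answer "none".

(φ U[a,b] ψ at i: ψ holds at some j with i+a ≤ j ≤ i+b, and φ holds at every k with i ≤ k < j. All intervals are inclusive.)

1

Evaluate at each i in [0,4]:
  i=0: ✗ (lhs fails at k=0 before rhs at j=1)
  i=1: ✓ (rhs at j=1)
  i=2: ✗ (no rhs in [2,3])
  i=3: ✗ (no rhs in [3,4])
  i=4: ✗ (no rhs in [4,5])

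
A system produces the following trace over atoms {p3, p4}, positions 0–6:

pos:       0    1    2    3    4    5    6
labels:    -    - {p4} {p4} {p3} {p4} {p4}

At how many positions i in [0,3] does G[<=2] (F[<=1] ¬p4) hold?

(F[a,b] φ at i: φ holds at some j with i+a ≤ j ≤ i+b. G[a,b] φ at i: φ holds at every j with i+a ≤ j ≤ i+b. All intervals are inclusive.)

0

Evaluate at each i in [0,3]:
  i=0: ✗ (fails at j=2)
  i=1: ✗ (fails at j=2)
  i=2: ✗ (fails at j=2)
  i=3: ✗ (fails at j=5)
Positions where it holds: {} → 0.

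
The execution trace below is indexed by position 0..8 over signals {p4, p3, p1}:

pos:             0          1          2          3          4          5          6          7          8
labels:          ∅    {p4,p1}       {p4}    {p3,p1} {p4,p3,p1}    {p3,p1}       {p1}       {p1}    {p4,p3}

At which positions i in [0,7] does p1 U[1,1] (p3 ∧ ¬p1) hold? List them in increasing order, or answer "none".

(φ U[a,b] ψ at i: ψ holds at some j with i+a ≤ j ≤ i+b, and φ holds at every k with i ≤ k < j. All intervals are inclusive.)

7

Evaluate at each i in [0,7]:
  i=0: ✗ (no rhs in [1,1])
  i=1: ✗ (no rhs in [2,2])
  i=2: ✗ (no rhs in [3,3])
  i=3: ✗ (no rhs in [4,4])
  i=4: ✗ (no rhs in [5,5])
  i=5: ✗ (no rhs in [6,6])
  i=6: ✗ (no rhs in [7,7])
  i=7: ✓ (rhs at j=8; lhs holds on [7,7])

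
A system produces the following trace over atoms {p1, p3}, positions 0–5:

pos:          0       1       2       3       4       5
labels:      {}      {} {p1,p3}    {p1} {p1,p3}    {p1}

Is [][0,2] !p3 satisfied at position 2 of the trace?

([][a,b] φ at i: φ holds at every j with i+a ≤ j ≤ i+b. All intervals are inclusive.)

Check !p3 at every j in [2,4]:
  j=2: false
  j=3: true
  j=4: false
Fails at j=2 → formula fails.

Does not hold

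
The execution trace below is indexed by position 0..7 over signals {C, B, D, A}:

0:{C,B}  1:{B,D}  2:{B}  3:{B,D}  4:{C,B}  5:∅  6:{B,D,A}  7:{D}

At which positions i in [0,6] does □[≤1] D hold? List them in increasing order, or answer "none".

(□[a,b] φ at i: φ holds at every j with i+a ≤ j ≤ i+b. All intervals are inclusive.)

Evaluate at each i in [0,6]:
  i=0: ✗ (fails at j=0)
  i=1: ✗ (fails at j=2)
  i=2: ✗ (fails at j=2)
  i=3: ✗ (fails at j=4)
  i=4: ✗ (fails at j=4)
  i=5: ✗ (fails at j=5)
  i=6: ✓ (all of [6,7])

6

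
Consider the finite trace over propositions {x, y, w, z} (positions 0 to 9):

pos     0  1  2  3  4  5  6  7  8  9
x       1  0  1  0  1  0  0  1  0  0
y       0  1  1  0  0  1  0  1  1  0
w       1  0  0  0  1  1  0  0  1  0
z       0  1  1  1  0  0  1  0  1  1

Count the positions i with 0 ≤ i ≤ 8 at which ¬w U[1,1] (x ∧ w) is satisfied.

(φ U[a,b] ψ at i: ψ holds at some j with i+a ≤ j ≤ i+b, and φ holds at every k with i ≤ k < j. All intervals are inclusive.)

Evaluate at each i in [0,8]:
  i=0: ✗ (no rhs in [1,1])
  i=1: ✗ (no rhs in [2,2])
  i=2: ✗ (no rhs in [3,3])
  i=3: ✓ (rhs at j=4; lhs holds on [3,3])
  i=4: ✗ (no rhs in [5,5])
  i=5: ✗ (no rhs in [6,6])
  i=6: ✗ (no rhs in [7,7])
  i=7: ✗ (no rhs in [8,8])
  i=8: ✗ (no rhs in [9,9])
Positions where it holds: {3} → 1.

1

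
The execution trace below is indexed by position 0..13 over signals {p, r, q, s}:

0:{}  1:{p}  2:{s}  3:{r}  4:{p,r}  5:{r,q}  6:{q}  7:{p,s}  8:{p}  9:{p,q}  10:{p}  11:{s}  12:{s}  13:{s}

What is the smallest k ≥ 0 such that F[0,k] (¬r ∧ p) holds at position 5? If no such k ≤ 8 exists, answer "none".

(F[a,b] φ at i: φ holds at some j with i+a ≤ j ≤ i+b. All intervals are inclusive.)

Scan j = 5,6,… for (¬r ∧ p):
  j=5: fails
  j=6: fails
  j=7: holds
First hit at j=7, so smallest k = 7-5 = 2.

2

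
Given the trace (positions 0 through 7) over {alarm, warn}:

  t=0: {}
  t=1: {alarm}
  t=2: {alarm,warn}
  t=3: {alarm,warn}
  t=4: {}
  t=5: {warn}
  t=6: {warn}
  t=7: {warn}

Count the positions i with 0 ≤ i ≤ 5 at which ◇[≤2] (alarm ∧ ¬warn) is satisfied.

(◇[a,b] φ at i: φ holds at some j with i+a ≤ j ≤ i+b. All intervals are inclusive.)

Evaluate at each i in [0,5]:
  i=0: ✓ (witness j=1)
  i=1: ✓ (witness j=1)
  i=2: ✗ (none in [2,4])
  i=3: ✗ (none in [3,5])
  i=4: ✗ (none in [4,6])
  i=5: ✗ (none in [5,7])
Positions where it holds: {0, 1} → 2.

2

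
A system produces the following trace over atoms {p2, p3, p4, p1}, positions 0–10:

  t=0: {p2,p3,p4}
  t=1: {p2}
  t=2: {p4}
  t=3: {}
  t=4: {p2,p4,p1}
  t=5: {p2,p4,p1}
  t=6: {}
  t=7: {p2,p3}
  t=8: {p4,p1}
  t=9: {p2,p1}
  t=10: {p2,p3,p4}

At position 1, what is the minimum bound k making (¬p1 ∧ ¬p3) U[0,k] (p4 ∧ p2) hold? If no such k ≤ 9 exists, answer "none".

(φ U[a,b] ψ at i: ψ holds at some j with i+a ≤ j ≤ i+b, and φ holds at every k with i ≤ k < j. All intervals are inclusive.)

Need earliest j ≥ 1 with (p4 ∧ p2), and (¬p1 ∧ ¬p3) at every k in [1,j-1].
  j=1: rhs fails.
  j=2: rhs fails.
  j=3: rhs fails.
  j=4: rhs holds; lhs holds on [1,3]. k = 3.

3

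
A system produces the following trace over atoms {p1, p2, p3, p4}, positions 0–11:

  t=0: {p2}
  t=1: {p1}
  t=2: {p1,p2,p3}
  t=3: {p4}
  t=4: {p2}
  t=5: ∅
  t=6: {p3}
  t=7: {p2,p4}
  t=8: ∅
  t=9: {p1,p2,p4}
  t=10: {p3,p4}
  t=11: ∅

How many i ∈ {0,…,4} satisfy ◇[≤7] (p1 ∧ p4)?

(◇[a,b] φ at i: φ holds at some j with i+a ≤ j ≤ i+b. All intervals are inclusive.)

3

Evaluate at each i in [0,4]:
  i=0: ✗ (none in [0,7])
  i=1: ✗ (none in [1,8])
  i=2: ✓ (witness j=9)
  i=3: ✓ (witness j=9)
  i=4: ✓ (witness j=9)
Positions where it holds: {2, 3, 4} → 3.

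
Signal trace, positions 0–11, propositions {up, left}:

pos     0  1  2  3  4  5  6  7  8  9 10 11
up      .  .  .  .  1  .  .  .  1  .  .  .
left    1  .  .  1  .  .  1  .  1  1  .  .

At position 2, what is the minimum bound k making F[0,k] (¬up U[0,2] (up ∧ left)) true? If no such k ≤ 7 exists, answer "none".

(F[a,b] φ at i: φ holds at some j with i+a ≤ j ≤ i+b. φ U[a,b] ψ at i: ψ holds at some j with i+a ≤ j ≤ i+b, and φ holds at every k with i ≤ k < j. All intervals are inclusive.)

Scan j = 2,3,… for (¬up U[0,2] (up ∧ left)):
  j=2: fails
  j=3: fails
  j=4: fails
  j=5: fails
  j=6: holds
First hit at j=6, so smallest k = 6-2 = 4.

4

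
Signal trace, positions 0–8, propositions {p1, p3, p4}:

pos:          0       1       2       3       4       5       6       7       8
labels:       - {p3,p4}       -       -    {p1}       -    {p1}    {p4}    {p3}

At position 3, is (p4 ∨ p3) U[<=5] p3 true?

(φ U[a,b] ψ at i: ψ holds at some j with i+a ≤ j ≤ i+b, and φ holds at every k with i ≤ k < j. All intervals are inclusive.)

No

Need some j in [3,8] with p3, and (p4 ∨ p3) at every k in [3,j-1].
  j=3: p3 false.
  j=4: p3 false.
  j=5: p3 false.
  j=6: p3 false.
  j=7: p3 false.
  j=8: p3 holds, but (p4 ∨ p3) fails at k=3 → not this j.
No j in the window works → until fails.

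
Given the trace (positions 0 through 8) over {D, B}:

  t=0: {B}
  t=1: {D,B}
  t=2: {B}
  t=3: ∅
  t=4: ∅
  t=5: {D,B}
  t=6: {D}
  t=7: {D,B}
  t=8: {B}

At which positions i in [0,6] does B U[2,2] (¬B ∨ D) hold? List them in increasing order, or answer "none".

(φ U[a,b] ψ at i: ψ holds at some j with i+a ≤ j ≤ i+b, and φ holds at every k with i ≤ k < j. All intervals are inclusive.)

1

Evaluate at each i in [0,6]:
  i=0: ✗ (no rhs in [2,2])
  i=1: ✓ (rhs at j=3; lhs holds on [1,2])
  i=2: ✗ (lhs fails at k=3 before rhs at j=4)
  i=3: ✗ (lhs fails at k=3 before rhs at j=5)
  i=4: ✗ (lhs fails at k=4 before rhs at j=6)
  i=5: ✗ (lhs fails at k=6 before rhs at j=7)
  i=6: ✗ (no rhs in [8,8])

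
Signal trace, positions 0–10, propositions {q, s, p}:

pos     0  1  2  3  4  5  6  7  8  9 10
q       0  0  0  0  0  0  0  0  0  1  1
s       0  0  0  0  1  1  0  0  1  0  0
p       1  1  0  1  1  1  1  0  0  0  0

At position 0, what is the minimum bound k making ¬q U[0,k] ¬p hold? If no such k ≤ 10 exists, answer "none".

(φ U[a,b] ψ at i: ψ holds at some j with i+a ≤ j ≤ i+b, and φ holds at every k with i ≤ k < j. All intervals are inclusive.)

2

Need earliest j ≥ 0 with ¬p, and ¬q at every k in [0,j-1].
  j=0: rhs fails.
  j=1: rhs fails.
  j=2: rhs holds; lhs holds on [0,1]. k = 2.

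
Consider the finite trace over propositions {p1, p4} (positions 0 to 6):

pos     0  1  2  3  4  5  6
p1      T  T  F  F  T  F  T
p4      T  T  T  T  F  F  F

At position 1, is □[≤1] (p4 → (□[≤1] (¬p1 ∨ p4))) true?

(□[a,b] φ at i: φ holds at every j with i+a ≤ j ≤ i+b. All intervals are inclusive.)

True

Check (p4 → (□[≤1] (¬p1 ∨ p4))) at every j in [1,2]:
  j=1: antecedent true; consequent holds on [1,2] → ✓
  j=2: antecedent true; consequent holds on [2,3] → ✓
All positions satisfy it → formula holds.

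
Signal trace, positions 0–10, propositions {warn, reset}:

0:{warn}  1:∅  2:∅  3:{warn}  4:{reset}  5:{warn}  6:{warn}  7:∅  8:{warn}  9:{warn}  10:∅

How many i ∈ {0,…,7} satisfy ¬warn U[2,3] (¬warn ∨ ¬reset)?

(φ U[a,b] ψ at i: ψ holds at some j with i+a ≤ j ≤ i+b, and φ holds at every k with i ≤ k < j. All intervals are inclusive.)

1

Evaluate at each i in [0,7]:
  i=0: ✗ (lhs fails at k=0 before rhs at j=2)
  i=1: ✓ (rhs at j=3; lhs holds on [1,2])
  i=2: ✗ (lhs fails at k=3 before rhs at j=4)
  i=3: ✗ (lhs fails at k=3 before rhs at j=5)
  i=4: ✗ (lhs fails at k=5 before rhs at j=6)
  i=5: ✗ (lhs fails at k=5 before rhs at j=7)
  i=6: ✗ (lhs fails at k=6 before rhs at j=8)
  i=7: ✗ (lhs fails at k=8 before rhs at j=9)
Positions where it holds: {1} → 1.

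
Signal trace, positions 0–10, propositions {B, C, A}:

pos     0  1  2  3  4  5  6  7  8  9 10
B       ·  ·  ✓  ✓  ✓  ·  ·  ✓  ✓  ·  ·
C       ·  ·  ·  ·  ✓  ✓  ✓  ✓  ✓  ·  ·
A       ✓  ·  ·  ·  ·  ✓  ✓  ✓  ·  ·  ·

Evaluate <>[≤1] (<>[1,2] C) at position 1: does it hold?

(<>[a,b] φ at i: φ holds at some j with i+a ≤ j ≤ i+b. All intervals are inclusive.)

Holds

Check <>[1,2] C at each j in [1,2]:
  j=1: fails (none in [2,3])
  j=2: holds (witness at 4)
Found at j=2 → formula holds.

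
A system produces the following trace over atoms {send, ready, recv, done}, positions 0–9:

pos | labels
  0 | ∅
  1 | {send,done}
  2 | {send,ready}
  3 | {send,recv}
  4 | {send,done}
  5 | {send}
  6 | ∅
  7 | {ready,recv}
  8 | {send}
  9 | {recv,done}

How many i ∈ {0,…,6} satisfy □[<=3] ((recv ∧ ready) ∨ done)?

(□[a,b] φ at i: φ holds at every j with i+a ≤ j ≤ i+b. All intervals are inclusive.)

Evaluate at each i in [0,6]:
  i=0: ✗ (fails at j=0)
  i=1: ✗ (fails at j=2)
  i=2: ✗ (fails at j=2)
  i=3: ✗ (fails at j=3)
  i=4: ✗ (fails at j=5)
  i=5: ✗ (fails at j=5)
  i=6: ✗ (fails at j=6)
Positions where it holds: {} → 0.

0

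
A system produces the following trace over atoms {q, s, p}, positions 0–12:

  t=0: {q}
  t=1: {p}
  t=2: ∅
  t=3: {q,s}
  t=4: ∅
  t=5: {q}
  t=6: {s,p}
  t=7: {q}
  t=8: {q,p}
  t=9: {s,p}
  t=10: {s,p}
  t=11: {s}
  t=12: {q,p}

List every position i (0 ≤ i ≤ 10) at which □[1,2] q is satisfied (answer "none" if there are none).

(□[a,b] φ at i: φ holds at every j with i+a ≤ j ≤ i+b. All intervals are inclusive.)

6

Evaluate at each i in [0,10]:
  i=0: ✗ (fails at j=1)
  i=1: ✗ (fails at j=2)
  i=2: ✗ (fails at j=4)
  i=3: ✗ (fails at j=4)
  i=4: ✗ (fails at j=6)
  i=5: ✗ (fails at j=6)
  i=6: ✓ (all of [7,8])
  i=7: ✗ (fails at j=9)
  i=8: ✗ (fails at j=9)
  i=9: ✗ (fails at j=10)
  i=10: ✗ (fails at j=11)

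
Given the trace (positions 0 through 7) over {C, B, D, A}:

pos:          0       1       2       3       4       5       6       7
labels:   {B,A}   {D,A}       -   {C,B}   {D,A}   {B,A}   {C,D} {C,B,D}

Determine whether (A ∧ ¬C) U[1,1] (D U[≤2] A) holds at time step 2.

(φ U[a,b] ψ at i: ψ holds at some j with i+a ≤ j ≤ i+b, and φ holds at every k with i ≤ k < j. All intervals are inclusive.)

Need some j in [3,3] with (D U[≤2] A), and (A ∧ ¬C) at every k in [2,j-1].
  j=3: (D U[≤2] A) — fails.
No j in the window works → until fails.

False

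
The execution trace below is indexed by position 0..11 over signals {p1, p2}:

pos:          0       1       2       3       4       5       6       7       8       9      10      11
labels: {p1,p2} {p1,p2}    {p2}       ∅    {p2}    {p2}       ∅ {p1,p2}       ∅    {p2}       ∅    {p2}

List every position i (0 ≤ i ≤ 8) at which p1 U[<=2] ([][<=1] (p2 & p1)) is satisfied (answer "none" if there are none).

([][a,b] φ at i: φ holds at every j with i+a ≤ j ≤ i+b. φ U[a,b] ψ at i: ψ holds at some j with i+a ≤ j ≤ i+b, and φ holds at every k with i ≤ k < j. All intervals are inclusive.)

0

Evaluate at each i in [0,8]:
  i=0: ✓ (rhs at j=0)
  i=1: ✗ (no rhs in [1,3])
  i=2: ✗ (no rhs in [2,4])
  i=3: ✗ (no rhs in [3,5])
  i=4: ✗ (no rhs in [4,6])
  i=5: ✗ (no rhs in [5,7])
  i=6: ✗ (no rhs in [6,8])
  i=7: ✗ (no rhs in [7,9])
  i=8: ✗ (no rhs in [8,10])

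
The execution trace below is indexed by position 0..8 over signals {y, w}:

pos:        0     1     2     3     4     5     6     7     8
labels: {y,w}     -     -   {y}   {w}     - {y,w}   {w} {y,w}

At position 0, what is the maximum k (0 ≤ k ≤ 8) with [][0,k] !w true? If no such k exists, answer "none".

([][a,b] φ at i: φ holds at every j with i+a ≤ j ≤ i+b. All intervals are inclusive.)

none

!w must hold from j=0 onward; find where it first fails.
  j=0: fails → no k works.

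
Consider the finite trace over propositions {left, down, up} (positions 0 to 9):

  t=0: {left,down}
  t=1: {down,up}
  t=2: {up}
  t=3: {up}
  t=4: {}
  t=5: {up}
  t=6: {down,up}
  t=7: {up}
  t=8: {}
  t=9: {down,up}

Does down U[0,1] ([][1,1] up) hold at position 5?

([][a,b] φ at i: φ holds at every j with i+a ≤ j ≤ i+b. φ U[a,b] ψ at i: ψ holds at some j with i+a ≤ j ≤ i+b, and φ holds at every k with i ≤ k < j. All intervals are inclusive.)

Holds

Need some j in [5,6] with [][1,1] up, and down at every k in [5,j-1].
  j=5: [][1,1] up holds; no prefix to check → satisfied.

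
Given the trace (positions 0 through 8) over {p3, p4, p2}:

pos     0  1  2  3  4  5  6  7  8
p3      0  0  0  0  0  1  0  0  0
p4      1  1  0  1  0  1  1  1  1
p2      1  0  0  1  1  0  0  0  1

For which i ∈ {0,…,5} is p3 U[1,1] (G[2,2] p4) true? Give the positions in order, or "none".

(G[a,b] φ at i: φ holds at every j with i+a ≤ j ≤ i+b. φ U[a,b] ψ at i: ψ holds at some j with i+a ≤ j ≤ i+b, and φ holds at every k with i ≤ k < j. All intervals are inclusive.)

5

Evaluate at each i in [0,5]:
  i=0: ✗ (lhs fails at k=0 before rhs at j=1)
  i=1: ✗ (no rhs in [2,2])
  i=2: ✗ (lhs fails at k=2 before rhs at j=3)
  i=3: ✗ (lhs fails at k=3 before rhs at j=4)
  i=4: ✗ (lhs fails at k=4 before rhs at j=5)
  i=5: ✓ (rhs at j=6; lhs holds on [5,5])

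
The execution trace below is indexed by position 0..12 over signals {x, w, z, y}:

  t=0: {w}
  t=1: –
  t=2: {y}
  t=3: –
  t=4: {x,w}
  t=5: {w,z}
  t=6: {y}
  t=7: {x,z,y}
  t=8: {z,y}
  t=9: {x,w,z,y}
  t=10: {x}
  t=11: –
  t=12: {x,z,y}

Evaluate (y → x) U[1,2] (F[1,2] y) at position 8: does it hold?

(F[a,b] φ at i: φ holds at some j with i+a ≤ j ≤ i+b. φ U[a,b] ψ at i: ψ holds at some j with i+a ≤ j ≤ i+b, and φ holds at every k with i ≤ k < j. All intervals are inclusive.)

No

Need some j in [9,10] with F[1,2] y, and (y → x) at every k in [8,j-1].
  j=9: F[1,2] y — fails (none in [10,11]).
  j=10: F[1,2] y holds, but (y → x) fails at k=8 → not this j.
No j in the window works → until fails.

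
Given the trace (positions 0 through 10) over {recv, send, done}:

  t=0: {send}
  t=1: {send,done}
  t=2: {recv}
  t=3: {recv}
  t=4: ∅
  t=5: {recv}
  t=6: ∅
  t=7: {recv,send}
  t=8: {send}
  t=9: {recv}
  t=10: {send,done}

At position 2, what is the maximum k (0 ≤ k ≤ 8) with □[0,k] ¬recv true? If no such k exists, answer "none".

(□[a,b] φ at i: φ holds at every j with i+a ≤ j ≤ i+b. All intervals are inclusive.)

none

¬recv must hold from j=2 onward; find where it first fails.
  j=2: fails → no k works.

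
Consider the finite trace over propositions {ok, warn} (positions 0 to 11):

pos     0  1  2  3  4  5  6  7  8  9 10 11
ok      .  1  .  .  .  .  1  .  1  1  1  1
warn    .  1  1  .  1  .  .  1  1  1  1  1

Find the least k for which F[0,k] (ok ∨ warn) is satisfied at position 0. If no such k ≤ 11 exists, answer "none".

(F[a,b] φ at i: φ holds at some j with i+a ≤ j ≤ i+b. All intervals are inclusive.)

1

Scan j = 0,1,… for (ok ∨ warn):
  j=0: fails
  j=1: holds
First hit at j=1, so smallest k = 1-0 = 1.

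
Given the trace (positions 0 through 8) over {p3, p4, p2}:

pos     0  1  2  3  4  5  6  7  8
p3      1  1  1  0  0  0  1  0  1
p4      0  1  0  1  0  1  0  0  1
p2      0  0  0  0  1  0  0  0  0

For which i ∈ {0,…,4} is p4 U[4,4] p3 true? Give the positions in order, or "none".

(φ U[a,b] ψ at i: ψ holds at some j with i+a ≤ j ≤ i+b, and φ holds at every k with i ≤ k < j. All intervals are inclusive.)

none

Evaluate at each i in [0,4]:
  i=0: ✗ (no rhs in [4,4])
  i=1: ✗ (no rhs in [5,5])
  i=2: ✗ (lhs fails at k=2 before rhs at j=6)
  i=3: ✗ (no rhs in [7,7])
  i=4: ✗ (lhs fails at k=4 before rhs at j=8)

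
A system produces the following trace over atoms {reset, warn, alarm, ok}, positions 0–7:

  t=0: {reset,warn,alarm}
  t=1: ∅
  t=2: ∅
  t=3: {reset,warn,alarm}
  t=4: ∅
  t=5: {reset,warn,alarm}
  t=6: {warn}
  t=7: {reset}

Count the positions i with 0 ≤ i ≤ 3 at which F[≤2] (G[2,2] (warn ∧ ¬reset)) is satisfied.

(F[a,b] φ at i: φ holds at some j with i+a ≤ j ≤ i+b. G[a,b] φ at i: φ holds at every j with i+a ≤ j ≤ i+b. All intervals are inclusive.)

2

Evaluate at each i in [0,3]:
  i=0: ✗ (none in [0,2])
  i=1: ✗ (none in [1,3])
  i=2: ✓ (witness j=4)
  i=3: ✓ (witness j=4)
Positions where it holds: {2, 3} → 2.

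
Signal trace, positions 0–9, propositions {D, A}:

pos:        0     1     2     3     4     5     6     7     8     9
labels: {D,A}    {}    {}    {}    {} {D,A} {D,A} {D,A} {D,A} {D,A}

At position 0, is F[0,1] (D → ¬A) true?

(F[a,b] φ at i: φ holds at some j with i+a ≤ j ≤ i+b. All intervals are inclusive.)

Check (D → ¬A) at each j in [0,1]:
  j=0: false
  j=1: true
Found at j=1 → formula holds.

Holds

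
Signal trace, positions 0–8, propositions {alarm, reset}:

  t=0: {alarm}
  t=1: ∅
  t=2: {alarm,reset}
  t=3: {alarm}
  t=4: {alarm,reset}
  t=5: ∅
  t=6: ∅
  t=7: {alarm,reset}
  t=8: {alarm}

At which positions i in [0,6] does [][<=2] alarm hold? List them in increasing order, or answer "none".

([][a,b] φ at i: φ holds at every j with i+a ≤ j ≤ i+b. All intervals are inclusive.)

Evaluate at each i in [0,6]:
  i=0: ✗ (fails at j=1)
  i=1: ✗ (fails at j=1)
  i=2: ✓ (all of [2,4])
  i=3: ✗ (fails at j=5)
  i=4: ✗ (fails at j=5)
  i=5: ✗ (fails at j=5)
  i=6: ✗ (fails at j=6)

2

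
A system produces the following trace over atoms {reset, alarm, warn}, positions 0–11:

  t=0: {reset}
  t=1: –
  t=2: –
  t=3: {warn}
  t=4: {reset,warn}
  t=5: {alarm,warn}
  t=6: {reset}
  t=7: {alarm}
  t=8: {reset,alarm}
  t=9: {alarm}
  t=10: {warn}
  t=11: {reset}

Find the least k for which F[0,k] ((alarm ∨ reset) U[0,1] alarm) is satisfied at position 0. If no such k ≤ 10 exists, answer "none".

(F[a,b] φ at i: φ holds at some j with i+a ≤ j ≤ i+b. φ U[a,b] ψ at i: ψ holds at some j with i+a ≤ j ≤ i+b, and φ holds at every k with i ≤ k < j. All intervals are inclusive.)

4

Scan j = 0,1,… for ((alarm ∨ reset) U[0,1] alarm):
  j=0: fails
  j=1: fails
  j=2: fails
  j=3: fails
  j=4: holds
First hit at j=4, so smallest k = 4-0 = 4.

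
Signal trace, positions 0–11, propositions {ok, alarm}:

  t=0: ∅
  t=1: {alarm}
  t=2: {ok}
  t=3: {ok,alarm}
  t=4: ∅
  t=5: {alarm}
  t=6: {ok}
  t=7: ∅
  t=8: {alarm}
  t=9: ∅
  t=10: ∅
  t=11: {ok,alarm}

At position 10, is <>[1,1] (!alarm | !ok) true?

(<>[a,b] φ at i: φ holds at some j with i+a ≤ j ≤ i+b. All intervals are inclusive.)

Check (!alarm | !ok) at each j in [11,11]:
  j=11: false
No position in the window satisfies it → formula fails.

False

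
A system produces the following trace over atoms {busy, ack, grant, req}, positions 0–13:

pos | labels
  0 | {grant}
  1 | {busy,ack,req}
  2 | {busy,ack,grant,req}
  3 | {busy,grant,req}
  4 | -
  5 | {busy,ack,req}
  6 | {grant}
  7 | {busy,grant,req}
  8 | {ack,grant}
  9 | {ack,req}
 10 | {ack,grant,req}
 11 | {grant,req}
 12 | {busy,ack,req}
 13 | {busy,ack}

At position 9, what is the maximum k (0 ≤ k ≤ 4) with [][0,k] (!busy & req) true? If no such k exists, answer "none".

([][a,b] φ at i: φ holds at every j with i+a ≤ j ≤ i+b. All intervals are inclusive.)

2

(!busy & req) must hold from j=9 onward; find where it first fails.
  j=9: holds
  j=10: holds
  j=11: holds
  j=12: fails
Holds on [9,11], so largest k = 2.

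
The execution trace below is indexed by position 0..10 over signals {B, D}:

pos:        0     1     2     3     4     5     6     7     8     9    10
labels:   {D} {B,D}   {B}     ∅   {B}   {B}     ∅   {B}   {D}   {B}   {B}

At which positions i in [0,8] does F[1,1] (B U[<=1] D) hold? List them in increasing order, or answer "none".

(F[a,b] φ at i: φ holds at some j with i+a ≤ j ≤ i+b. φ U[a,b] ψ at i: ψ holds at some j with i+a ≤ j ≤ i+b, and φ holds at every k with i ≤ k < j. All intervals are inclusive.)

0, 6, 7

Evaluate at each i in [0,8]:
  i=0: ✓ (witness j=1)
  i=1: ✗ (none in [2,2])
  i=2: ✗ (none in [3,3])
  i=3: ✗ (none in [4,4])
  i=4: ✗ (none in [5,5])
  i=5: ✗ (none in [6,6])
  i=6: ✓ (witness j=7)
  i=7: ✓ (witness j=8)
  i=8: ✗ (none in [9,9])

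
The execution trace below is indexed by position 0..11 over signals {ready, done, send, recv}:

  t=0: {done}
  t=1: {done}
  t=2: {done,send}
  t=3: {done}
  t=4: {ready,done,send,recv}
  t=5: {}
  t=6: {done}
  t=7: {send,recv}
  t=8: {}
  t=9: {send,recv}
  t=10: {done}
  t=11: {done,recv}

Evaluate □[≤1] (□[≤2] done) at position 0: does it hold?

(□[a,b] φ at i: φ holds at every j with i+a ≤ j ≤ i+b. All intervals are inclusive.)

Yes

Check □[≤2] done at every j in [0,1]:
  j=0: holds on [0,2]
  j=1: holds on [1,3]
All positions satisfy it → formula holds.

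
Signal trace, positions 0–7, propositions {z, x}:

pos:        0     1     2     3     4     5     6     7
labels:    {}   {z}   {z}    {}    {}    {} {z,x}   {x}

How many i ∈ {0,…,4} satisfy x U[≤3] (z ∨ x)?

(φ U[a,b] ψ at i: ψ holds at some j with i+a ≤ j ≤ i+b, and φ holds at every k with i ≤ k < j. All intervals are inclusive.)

2

Evaluate at each i in [0,4]:
  i=0: ✗ (lhs fails at k=0 before rhs at j=1)
  i=1: ✓ (rhs at j=1)
  i=2: ✓ (rhs at j=2)
  i=3: ✗ (lhs fails at k=3 before rhs at j=6)
  i=4: ✗ (lhs fails at k=4 before rhs at j=6)
Positions where it holds: {1, 2} → 2.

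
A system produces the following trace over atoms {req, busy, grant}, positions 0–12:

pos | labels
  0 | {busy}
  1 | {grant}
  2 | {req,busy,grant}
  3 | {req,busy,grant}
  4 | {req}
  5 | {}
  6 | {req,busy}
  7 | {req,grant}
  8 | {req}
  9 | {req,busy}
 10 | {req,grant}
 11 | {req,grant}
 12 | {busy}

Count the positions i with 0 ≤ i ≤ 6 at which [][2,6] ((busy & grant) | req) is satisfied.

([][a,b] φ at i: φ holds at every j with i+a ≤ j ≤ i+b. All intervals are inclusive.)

2

Evaluate at each i in [0,6]:
  i=0: ✗ (fails at j=5)
  i=1: ✗ (fails at j=5)
  i=2: ✗ (fails at j=5)
  i=3: ✗ (fails at j=5)
  i=4: ✓ (all of [6,10])
  i=5: ✓ (all of [7,11])
  i=6: ✗ (fails at j=12)
Positions where it holds: {4, 5} → 2.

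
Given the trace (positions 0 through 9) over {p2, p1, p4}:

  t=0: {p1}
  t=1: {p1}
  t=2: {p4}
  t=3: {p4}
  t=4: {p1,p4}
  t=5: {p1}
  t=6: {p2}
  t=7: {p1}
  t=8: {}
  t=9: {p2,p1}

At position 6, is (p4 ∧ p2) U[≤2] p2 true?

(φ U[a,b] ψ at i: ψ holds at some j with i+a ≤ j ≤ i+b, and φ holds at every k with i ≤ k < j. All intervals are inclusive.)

Need some j in [6,8] with p2, and (p4 ∧ p2) at every k in [6,j-1].
  j=6: p2 holds; no prefix to check → satisfied.

Yes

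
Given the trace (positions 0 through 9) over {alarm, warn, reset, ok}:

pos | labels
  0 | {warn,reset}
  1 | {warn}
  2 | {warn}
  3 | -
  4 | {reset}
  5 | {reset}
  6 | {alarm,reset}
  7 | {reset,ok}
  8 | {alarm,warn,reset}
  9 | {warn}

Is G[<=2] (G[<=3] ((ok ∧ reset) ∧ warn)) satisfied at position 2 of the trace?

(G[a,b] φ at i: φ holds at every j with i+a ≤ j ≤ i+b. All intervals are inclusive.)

False

Check G[<=3] ((ok ∧ reset) ∧ warn) at every j in [2,4]:
  j=2: fails at 2
  j=3: fails at 3
  j=4: fails at 4
Fails at j=2 → formula fails.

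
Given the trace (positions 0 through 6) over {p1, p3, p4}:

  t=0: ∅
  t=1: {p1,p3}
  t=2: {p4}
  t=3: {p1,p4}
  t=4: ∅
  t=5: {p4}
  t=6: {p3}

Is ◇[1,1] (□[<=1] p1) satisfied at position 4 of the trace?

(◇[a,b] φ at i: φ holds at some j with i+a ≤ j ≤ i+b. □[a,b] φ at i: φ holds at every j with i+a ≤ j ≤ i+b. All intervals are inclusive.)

Check □[<=1] p1 at each j in [5,5]:
  j=5: fails at 5
No position in the window satisfies it → formula fails.

No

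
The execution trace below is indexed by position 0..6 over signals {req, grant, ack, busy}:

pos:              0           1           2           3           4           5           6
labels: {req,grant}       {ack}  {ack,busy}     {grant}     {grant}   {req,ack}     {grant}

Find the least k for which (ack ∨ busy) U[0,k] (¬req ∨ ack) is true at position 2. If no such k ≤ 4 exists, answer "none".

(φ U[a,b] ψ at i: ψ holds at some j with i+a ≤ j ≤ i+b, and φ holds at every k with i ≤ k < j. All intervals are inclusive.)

0

Need earliest j ≥ 2 with (¬req ∨ ack), and (ack ∨ busy) at every k in [2,j-1].
  j=2: rhs holds (empty prefix). k = 0.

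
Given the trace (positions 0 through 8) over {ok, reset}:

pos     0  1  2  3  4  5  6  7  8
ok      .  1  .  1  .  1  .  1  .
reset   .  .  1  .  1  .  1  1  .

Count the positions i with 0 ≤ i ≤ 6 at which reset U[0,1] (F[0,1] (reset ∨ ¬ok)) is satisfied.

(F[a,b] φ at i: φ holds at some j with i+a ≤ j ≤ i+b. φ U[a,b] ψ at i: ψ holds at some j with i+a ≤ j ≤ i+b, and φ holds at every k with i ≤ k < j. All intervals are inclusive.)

Evaluate at each i in [0,6]:
  i=0: ✓ (rhs at j=0)
  i=1: ✓ (rhs at j=1)
  i=2: ✓ (rhs at j=2)
  i=3: ✓ (rhs at j=3)
  i=4: ✓ (rhs at j=4)
  i=5: ✓ (rhs at j=5)
  i=6: ✓ (rhs at j=6)
Positions where it holds: {0, 1, 2, 3, 4, 5, 6} → 7.

7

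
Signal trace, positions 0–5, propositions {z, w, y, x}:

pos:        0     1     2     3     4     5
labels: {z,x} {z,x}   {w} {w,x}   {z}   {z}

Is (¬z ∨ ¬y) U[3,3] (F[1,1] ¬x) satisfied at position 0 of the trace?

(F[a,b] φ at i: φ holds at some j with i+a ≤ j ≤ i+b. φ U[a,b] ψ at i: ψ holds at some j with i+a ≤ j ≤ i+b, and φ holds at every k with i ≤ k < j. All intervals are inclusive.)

Need some j in [3,3] with F[1,1] ¬x, and (¬z ∨ ¬y) at every k in [0,j-1].
  j=3: F[1,1] ¬x holds; (¬z ∨ ¬y) holds at every k in [0,2] → satisfied.

True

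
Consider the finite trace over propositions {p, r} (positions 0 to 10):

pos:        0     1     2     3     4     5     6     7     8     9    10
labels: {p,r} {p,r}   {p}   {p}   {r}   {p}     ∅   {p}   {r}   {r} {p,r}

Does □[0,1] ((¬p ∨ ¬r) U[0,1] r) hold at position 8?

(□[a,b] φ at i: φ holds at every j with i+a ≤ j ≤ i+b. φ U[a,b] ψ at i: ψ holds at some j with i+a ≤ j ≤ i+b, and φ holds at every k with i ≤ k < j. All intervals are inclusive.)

Check ((¬p ∨ ¬r) U[0,1] r) at every j in [8,9]:
  j=8: holds
  j=9: holds
All positions satisfy it → formula holds.

Holds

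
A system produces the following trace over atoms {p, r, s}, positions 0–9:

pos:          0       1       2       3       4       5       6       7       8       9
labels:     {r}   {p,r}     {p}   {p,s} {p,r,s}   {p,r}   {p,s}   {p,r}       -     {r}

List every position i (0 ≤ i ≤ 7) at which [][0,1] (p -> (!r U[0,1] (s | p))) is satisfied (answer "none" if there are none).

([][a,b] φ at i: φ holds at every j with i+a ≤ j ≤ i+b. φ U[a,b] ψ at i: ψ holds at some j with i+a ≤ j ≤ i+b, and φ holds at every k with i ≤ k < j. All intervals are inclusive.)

0, 1, 2, 3, 4, 5, 6, 7

Evaluate at each i in [0,7]:
  i=0: ✓ (all of [0,1])
  i=1: ✓ (all of [1,2])
  i=2: ✓ (all of [2,3])
  i=3: ✓ (all of [3,4])
  i=4: ✓ (all of [4,5])
  i=5: ✓ (all of [5,6])
  i=6: ✓ (all of [6,7])
  i=7: ✓ (all of [7,8])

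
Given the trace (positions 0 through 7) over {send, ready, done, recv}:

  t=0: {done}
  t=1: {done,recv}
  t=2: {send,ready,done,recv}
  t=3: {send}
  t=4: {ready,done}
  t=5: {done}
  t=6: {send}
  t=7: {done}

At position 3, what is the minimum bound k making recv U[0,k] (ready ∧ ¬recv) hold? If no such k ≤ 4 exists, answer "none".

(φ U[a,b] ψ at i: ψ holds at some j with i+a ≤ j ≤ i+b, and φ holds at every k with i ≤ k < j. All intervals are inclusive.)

none

Need earliest j ≥ 3 with (ready ∧ ¬recv), and recv at every k in [3,j-1].
  j=3: rhs fails.
  j=4: rhs holds but lhs fails at k=3.
  j=5: rhs fails.
  j=6: rhs fails.
  j=7: rhs fails.
No witness within the range → none.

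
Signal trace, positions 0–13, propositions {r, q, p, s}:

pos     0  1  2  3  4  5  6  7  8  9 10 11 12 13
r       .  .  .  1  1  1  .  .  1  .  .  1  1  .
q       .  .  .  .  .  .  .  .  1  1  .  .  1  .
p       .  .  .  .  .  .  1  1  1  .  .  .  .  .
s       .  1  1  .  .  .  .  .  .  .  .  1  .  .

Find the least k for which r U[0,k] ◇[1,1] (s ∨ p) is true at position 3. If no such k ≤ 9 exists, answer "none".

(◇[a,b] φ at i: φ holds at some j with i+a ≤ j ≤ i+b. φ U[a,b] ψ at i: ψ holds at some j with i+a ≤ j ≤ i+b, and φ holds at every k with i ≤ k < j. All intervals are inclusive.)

2

Need earliest j ≥ 3 with ◇[1,1] (s ∨ p), and r at every k in [3,j-1].
  j=3: rhs fails.
  j=4: rhs fails.
  j=5: rhs holds; lhs holds on [3,4]. k = 2.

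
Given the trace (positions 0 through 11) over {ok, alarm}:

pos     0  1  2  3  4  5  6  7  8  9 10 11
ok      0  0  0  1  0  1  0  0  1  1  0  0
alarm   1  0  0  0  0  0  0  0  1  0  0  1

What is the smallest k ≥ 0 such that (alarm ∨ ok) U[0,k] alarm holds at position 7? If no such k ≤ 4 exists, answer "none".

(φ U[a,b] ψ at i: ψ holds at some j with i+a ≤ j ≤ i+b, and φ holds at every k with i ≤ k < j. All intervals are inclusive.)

Need earliest j ≥ 7 with alarm, and (alarm ∨ ok) at every k in [7,j-1].
  j=7: rhs fails.
  j=8: rhs holds but lhs fails at k=7.
  j=9: rhs fails.
  j=10: rhs fails.
  j=11: rhs holds but lhs fails at k=7.
No witness within the range → none.

none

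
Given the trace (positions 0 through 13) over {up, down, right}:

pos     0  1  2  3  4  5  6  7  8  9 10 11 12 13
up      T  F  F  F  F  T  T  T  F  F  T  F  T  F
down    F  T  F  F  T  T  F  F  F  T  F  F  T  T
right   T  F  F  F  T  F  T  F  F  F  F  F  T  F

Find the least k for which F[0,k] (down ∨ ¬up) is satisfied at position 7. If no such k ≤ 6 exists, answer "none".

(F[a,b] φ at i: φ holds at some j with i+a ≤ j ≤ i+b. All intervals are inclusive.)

Scan j = 7,8,… for (down ∨ ¬up):
  j=7: fails
  j=8: holds
First hit at j=8, so smallest k = 8-7 = 1.

1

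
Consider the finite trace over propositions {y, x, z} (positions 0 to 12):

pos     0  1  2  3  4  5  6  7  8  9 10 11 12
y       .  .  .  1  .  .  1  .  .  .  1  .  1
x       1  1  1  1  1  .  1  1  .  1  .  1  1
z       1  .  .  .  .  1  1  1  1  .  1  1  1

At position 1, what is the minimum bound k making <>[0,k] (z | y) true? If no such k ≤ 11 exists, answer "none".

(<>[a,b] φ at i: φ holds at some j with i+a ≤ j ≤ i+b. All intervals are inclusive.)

2

Scan j = 1,2,… for (z | y):
  j=1: fails
  j=2: fails
  j=3: holds
First hit at j=3, so smallest k = 3-1 = 2.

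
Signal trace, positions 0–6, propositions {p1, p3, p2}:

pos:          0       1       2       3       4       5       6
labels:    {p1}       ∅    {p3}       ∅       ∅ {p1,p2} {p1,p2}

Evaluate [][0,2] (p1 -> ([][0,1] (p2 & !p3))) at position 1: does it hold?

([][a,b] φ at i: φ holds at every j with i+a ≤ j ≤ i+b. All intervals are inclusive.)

Check (p1 -> ([][0,1] (p2 & !p3))) at every j in [1,3]:
  j=1: antecedent false → ✓
  j=2: antecedent false → ✓
  j=3: antecedent false → ✓
All positions satisfy it → formula holds.

Holds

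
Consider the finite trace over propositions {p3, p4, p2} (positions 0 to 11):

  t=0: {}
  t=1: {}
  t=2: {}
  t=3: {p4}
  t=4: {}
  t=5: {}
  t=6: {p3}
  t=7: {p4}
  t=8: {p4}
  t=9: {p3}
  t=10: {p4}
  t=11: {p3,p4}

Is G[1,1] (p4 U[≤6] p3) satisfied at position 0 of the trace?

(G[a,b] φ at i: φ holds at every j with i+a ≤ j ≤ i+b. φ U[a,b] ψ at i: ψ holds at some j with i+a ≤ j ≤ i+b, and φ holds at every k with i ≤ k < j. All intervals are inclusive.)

False

Check (p4 U[≤6] p3) at every j in [1,1]:
  j=1: fails
Fails at j=1 → formula fails.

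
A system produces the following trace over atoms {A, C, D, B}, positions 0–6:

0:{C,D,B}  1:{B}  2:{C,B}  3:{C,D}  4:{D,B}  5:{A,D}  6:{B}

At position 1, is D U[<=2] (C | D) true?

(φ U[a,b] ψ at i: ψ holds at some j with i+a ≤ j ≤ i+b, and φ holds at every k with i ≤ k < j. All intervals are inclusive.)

No

Need some j in [1,3] with (C | D), and D at every k in [1,j-1].
  j=1: (C | D) false.
  j=2: (C | D) holds, but D fails at k=1 → not this j.
  j=3: (C | D) holds, but D fails at k=1 → not this j.
No j in the window works → until fails.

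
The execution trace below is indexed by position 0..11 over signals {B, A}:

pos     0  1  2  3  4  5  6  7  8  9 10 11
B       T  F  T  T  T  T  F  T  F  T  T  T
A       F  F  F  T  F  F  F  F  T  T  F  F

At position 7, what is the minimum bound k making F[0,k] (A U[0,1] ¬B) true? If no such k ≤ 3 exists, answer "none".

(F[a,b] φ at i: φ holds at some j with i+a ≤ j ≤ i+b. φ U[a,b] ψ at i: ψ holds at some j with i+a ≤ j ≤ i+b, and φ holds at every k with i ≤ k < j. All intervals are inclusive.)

1

Scan j = 7,8,… for (A U[0,1] ¬B):
  j=7: fails
  j=8: holds
First hit at j=8, so smallest k = 8-7 = 1.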